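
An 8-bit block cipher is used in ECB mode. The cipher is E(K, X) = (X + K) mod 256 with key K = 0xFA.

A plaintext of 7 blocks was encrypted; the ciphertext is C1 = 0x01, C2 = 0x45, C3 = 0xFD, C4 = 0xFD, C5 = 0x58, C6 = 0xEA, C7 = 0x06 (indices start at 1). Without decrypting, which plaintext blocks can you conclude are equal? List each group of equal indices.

P3 = P4

ECB encrypts each block independently with the same key, so equal ciphertext blocks imply equal plaintext blocks.
C3 = C4 = 0xFD, so P3 = P4.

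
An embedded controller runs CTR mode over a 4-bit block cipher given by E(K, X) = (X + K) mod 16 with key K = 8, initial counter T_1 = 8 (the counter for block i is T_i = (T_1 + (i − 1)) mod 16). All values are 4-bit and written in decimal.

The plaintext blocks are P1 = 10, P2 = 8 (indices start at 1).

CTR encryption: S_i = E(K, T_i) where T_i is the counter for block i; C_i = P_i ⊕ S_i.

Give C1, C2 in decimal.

C1 = 10, C2 = 9

C1: T = 8, S = E(K, T) = 0; 10 ⊕ 0 = 10.
C2: T = 9, S = E(K, T) = 1; 8 ⊕ 1 = 9.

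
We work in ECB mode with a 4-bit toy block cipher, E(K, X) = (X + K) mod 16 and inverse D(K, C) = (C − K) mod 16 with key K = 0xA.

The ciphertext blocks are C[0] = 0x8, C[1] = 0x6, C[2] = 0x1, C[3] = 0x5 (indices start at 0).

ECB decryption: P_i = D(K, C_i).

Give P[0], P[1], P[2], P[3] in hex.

P[0] = 0xE, P[1] = 0xC, P[2] = 0x7, P[3] = 0xB

P[0]: D(K, 0x8) = 0xE.
P[1]: D(K, 0x6) = 0xC.
P[2]: D(K, 0x1) = 0x7.
P[3]: D(K, 0x5) = 0xB.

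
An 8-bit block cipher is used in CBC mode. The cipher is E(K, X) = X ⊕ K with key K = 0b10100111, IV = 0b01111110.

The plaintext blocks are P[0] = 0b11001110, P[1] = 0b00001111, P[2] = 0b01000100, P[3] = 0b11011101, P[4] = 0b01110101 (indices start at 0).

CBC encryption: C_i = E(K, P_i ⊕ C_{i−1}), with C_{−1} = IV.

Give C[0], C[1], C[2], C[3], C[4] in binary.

C[0]: P[0] ⊕ 0b01111110 = 0b10110000; E(K, 0b10110000) = 0b00010111.
C[1]: P[1] ⊕ 0b00010111 = 0b00011000; E(K, 0b00011000) = 0b10111111.
C[2]: P[2] ⊕ 0b10111111 = 0b11111011; E(K, 0b11111011) = 0b01011100.
C[3]: P[3] ⊕ 0b01011100 = 0b10000001; E(K, 0b10000001) = 0b00100110.
C[4]: P[4] ⊕ 0b00100110 = 0b01010011; E(K, 0b01010011) = 0b11110100.

C[0] = 0b00010111, C[1] = 0b10111111, C[2] = 0b01011100, C[3] = 0b00100110, C[4] = 0b11110100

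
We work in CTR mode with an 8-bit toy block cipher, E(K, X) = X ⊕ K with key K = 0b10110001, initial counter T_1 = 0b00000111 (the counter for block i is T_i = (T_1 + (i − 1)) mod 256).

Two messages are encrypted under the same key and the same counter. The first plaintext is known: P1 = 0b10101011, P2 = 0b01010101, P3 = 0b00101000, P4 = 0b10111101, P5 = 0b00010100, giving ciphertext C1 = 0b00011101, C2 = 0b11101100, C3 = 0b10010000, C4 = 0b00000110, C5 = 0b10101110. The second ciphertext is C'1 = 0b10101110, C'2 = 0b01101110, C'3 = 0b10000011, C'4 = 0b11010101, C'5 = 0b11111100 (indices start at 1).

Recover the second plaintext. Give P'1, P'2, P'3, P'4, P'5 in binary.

P'1 = 0b00011000, P'2 = 0b11010111, P'3 = 0b00111011, P'4 = 0b01101110, P'5 = 0b01000110

In CTR with a reused counter, both messages share the same keystream S_i, so C_i ⊕ C'_i = P_i ⊕ P'_i and thus P'_i = P_i ⊕ C_i ⊕ C'_i.
P'1: 0b10101011 ⊕ 0b00011101 ⊕ 0b10101110 = 0b00011000.
P'2: 0b01010101 ⊕ 0b11101100 ⊕ 0b01101110 = 0b11010111.
P'3: 0b00101000 ⊕ 0b10010000 ⊕ 0b10000011 = 0b00111011.
P'4: 0b10111101 ⊕ 0b00000110 ⊕ 0b11010101 = 0b01101110.
P'5: 0b00010100 ⊕ 0b10101110 ⊕ 0b11111100 = 0b01000110.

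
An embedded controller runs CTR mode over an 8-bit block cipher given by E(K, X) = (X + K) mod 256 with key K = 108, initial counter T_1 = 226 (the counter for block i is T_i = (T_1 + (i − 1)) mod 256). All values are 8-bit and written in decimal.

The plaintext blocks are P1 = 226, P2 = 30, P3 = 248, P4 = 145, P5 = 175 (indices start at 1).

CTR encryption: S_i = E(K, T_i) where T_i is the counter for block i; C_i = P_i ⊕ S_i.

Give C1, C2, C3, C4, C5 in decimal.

C1: T = 226, S = E(K, T) = 78; 226 ⊕ 78 = 172.
C2: T = 227, S = E(K, T) = 79; 30 ⊕ 79 = 81.
C3: T = 228, S = E(K, T) = 80; 248 ⊕ 80 = 168.
C4: T = 229, S = E(K, T) = 81; 145 ⊕ 81 = 192.
C5: T = 230, S = E(K, T) = 82; 175 ⊕ 82 = 253.

C1 = 172, C2 = 81, C3 = 168, C4 = 192, C5 = 253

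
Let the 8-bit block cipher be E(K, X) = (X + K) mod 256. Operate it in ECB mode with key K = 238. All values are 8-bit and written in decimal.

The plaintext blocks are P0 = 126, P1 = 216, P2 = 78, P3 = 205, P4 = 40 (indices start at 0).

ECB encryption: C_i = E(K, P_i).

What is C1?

C1 = 198

C1: E(K, 216) = 198.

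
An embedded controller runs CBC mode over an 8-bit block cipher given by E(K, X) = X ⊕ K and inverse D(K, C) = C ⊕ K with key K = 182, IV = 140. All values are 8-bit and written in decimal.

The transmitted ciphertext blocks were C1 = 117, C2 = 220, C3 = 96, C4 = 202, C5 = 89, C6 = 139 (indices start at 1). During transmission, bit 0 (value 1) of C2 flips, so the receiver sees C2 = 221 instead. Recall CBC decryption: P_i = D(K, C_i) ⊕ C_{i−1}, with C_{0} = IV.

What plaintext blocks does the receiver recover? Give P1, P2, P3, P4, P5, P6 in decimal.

P1 = 79, P2 = 30, P3 = 11, P4 = 28, P5 = 37, P6 = 100

Only C2 changed, to 221. In CBC, a change in C_i garbles P_i and flips the same bit in P_{i+1}. Decrypting the received ciphertext:
P1: D(K, 117) = 195; 195 ⊕ 140 = 79.
P2: D(K, 221) = 107; 107 ⊕ 117 = 30.
P3: D(K, 96) = 214; 214 ⊕ 221 = 11.
P4: D(K, 202) = 124; 124 ⊕ 96 = 28.
P5: D(K, 89) = 239; 239 ⊕ 202 = 37.
P6: D(K, 139) = 61; 61 ⊕ 89 = 100.
Blocks that differ from the original plaintext: P2, P3.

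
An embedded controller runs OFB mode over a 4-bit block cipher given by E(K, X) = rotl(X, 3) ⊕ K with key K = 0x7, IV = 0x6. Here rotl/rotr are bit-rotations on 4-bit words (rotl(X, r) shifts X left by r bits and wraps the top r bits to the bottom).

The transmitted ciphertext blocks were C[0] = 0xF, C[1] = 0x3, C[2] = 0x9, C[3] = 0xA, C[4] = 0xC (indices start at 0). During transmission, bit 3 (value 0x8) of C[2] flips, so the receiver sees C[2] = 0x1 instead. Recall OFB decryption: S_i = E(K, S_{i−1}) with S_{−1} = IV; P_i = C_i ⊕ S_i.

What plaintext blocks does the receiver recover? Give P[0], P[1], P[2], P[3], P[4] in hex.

Only C[2] changed, to 0x1. In OFB, a change in C_i flips the same bit in P_i only; the keystream is unaffected. Decrypting the received ciphertext:
P[0]: S = E(K, 0x6) = 0x4; 0xF ⊕ 0x4 = 0xB.
P[1]: S = E(K, 0x4) = 0x5; 0x3 ⊕ 0x5 = 0x6.
P[2]: S = E(K, 0x5) = 0xD; 0x1 ⊕ 0xD = 0xC.
P[3]: S = E(K, 0xD) = 0x9; 0xA ⊕ 0x9 = 0x3.
P[4]: S = E(K, 0x9) = 0xB; 0xC ⊕ 0xB = 0x7.
Blocks that differ from the original plaintext: P[2].

P[0] = 0xB, P[1] = 0x6, P[2] = 0xC, P[3] = 0x3, P[4] = 0x7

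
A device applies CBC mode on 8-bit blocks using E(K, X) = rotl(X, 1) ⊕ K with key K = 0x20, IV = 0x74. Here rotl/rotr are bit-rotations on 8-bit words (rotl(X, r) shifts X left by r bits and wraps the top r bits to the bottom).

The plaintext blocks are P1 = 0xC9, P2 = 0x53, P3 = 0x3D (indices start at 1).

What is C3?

CBC encryption: C_i = E(K, P_i ⊕ C_{i−1}), with C_{0} = IV.
C1: P1 ⊕ 0x74 = 0xBD; E(K, 0xBD) = 0x5B.
C2: P2 ⊕ 0x5B = 0x08; E(K, 0x08) = 0x30.
C3: P3 ⊕ 0x30 = 0x0D; E(K, 0x0D) = 0x3A.

C3 = 0x3A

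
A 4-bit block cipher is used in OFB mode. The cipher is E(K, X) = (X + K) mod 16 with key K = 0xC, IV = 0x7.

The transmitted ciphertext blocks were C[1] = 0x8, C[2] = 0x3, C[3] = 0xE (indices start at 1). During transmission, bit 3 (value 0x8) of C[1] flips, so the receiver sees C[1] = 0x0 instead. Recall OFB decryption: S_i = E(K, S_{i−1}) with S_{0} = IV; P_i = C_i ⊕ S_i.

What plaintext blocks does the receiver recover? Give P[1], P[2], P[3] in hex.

Only C[1] changed, to 0x0. In OFB, a change in C_i flips the same bit in P_i only; the keystream is unaffected. Decrypting the received ciphertext:
P[1]: S = E(K, 0x7) = 0x3; 0x0 ⊕ 0x3 = 0x3.
P[2]: S = E(K, 0x3) = 0xF; 0x3 ⊕ 0xF = 0xC.
P[3]: S = E(K, 0xF) = 0xB; 0xE ⊕ 0xB = 0x5.
Blocks that differ from the original plaintext: P[1].

P[1] = 0x3, P[2] = 0xC, P[3] = 0x5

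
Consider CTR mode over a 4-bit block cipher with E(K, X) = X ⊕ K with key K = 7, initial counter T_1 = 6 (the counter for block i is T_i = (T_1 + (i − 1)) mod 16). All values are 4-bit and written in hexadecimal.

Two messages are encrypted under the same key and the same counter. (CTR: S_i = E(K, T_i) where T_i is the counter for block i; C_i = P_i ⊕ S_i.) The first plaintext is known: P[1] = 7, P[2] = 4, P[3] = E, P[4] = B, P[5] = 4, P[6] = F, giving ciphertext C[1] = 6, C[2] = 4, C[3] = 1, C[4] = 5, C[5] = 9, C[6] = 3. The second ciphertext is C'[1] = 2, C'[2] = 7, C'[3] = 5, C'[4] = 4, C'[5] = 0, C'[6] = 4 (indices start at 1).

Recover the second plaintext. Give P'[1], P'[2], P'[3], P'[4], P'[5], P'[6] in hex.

In CTR with a reused counter, both messages share the same keystream S_i, so C_i ⊕ C'_i = P_i ⊕ P'_i and thus P'_i = P_i ⊕ C_i ⊕ C'_i.
P'[1]: 7 ⊕ 6 ⊕ 2 = 3.
P'[2]: 4 ⊕ 4 ⊕ 7 = 7.
P'[3]: E ⊕ 1 ⊕ 5 = A.
P'[4]: B ⊕ 5 ⊕ 4 = A.
P'[5]: 4 ⊕ 9 ⊕ 0 = D.
P'[6]: F ⊕ 3 ⊕ 4 = 8.

P'[1] = 3, P'[2] = 7, P'[3] = A, P'[4] = A, P'[5] = D, P'[6] = 8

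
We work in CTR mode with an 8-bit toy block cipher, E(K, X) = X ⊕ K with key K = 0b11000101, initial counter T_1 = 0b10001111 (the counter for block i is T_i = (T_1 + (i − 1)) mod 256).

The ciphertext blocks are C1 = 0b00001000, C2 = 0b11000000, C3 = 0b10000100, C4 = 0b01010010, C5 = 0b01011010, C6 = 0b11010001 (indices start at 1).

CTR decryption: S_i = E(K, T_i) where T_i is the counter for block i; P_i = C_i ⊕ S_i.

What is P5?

P5: T = 0b10010011, S = E(K, T) = 0b01010110; 0b01011010 ⊕ 0b01010110 = 0b00001100.

P5 = 0b00001100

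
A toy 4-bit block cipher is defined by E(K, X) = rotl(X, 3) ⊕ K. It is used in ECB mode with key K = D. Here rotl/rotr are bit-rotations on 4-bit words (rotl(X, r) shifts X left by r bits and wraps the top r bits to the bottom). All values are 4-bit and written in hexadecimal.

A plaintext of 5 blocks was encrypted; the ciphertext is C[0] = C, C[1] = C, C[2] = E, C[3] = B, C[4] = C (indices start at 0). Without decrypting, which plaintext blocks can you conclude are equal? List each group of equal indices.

ECB encrypts each block independently with the same key, so equal ciphertext blocks imply equal plaintext blocks.
C[0] = C[1] = C[4] = C, so P[0] = P[1] = P[4].

P[0] = P[1] = P[4]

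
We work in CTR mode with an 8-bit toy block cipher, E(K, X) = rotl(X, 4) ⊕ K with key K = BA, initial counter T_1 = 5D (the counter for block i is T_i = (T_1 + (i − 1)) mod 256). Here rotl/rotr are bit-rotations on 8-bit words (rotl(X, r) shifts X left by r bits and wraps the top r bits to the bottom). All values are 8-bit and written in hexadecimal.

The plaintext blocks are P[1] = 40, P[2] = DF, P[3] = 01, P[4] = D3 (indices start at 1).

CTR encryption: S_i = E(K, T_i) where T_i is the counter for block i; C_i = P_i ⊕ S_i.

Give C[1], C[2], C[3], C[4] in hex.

C[1] = 2F, C[2] = 80, C[3] = 4E, C[4] = 6F

C[1]: T = 5D, S = E(K, T) = 6F; 40 ⊕ 6F = 2F.
C[2]: T = 5E, S = E(K, T) = 5F; DF ⊕ 5F = 80.
C[3]: T = 5F, S = E(K, T) = 4F; 01 ⊕ 4F = 4E.
C[4]: T = 60, S = E(K, T) = BC; D3 ⊕ BC = 6F.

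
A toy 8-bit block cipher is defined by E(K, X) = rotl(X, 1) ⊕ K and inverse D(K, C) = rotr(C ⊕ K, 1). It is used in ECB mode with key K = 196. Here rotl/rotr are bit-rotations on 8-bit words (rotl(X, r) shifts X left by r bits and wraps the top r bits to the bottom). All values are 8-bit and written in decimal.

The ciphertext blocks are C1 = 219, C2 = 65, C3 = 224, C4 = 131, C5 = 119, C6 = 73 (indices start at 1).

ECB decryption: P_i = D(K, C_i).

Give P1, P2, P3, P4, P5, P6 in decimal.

P1: D(K, 219) = 143.
P2: D(K, 65) = 194.
P3: D(K, 224) = 18.
P4: D(K, 131) = 163.
P5: D(K, 119) = 217.
P6: D(K, 73) = 198.

P1 = 143, P2 = 194, P3 = 18, P4 = 163, P5 = 217, P6 = 198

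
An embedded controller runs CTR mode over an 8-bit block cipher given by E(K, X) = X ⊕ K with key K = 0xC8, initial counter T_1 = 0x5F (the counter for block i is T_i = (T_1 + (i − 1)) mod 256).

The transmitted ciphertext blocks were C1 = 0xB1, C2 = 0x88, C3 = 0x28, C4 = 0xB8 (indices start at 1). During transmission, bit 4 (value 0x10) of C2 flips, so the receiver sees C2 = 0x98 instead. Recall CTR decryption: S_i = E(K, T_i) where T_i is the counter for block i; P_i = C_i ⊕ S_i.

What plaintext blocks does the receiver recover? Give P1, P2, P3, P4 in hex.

Only C2 changed, to 0x98. In CTR, a change in C_i flips the same bit in P_i only; the keystream is unaffected. Decrypting the received ciphertext:
P1: T = 0x5F, S = E(K, T) = 0x97; 0xB1 ⊕ 0x97 = 0x26.
P2: T = 0x60, S = E(K, T) = 0xA8; 0x98 ⊕ 0xA8 = 0x30.
P3: T = 0x61, S = E(K, T) = 0xA9; 0x28 ⊕ 0xA9 = 0x81.
P4: T = 0x62, S = E(K, T) = 0xAA; 0xB8 ⊕ 0xAA = 0x12.
Blocks that differ from the original plaintext: P2.

P1 = 0x26, P2 = 0x30, P3 = 0x81, P4 = 0x12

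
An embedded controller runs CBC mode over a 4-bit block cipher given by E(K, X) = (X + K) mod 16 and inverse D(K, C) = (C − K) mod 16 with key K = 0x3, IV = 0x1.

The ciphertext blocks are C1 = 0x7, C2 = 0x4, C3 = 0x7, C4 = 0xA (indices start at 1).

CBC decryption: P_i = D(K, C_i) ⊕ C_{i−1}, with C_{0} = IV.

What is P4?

P4: D(K, 0xA) = 0x7; 0x7 ⊕ 0x7 = 0x0.

P4 = 0x0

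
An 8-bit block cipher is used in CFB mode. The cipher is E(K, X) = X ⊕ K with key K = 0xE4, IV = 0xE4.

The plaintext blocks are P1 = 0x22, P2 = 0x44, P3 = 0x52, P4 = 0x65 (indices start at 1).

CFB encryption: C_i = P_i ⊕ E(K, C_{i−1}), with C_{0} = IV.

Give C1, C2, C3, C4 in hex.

C1 = 0x22, C2 = 0x82, C3 = 0x34, C4 = 0xB5

C1: E(K, 0xE4) = 0x00; 0x22 ⊕ 0x00 = 0x22.
C2: E(K, 0x22) = 0xC6; 0x44 ⊕ 0xC6 = 0x82.
C3: E(K, 0x82) = 0x66; 0x52 ⊕ 0x66 = 0x34.
C4: E(K, 0x34) = 0xD0; 0x65 ⊕ 0xD0 = 0xB5.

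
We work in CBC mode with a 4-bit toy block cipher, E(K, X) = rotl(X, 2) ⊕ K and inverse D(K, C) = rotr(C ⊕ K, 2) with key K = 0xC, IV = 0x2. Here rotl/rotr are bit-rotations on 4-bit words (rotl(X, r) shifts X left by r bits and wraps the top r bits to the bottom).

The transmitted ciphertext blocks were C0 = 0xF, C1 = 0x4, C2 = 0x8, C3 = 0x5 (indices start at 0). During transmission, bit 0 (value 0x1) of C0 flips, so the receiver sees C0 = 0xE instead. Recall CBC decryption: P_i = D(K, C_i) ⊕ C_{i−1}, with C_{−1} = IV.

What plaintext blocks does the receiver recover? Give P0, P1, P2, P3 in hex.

Only C0 changed, to 0xE. In CBC, a change in C_i garbles P_i and flips the same bit in P_{i+1}. Decrypting the received ciphertext:
P0: D(K, 0xE) = 0x8; 0x8 ⊕ 0x2 = 0xA.
P1: D(K, 0x4) = 0x2; 0x2 ⊕ 0xE = 0xC.
P2: D(K, 0x8) = 0x1; 0x1 ⊕ 0x4 = 0x5.
P3: D(K, 0x5) = 0x6; 0x6 ⊕ 0x8 = 0xE.
Blocks that differ from the original plaintext: P0, P1.

P0 = 0xA, P1 = 0xC, P2 = 0x5, P3 = 0xE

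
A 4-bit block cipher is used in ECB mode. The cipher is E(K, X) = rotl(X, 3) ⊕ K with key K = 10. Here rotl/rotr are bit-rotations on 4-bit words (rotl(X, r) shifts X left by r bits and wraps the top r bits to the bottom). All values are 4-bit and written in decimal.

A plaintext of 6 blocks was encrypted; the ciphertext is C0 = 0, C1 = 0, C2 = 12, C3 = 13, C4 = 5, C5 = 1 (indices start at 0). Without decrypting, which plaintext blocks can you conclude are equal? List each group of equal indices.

P0 = P1

ECB encrypts each block independently with the same key, so equal ciphertext blocks imply equal plaintext blocks.
C0 = C1 = 0, so P0 = P1.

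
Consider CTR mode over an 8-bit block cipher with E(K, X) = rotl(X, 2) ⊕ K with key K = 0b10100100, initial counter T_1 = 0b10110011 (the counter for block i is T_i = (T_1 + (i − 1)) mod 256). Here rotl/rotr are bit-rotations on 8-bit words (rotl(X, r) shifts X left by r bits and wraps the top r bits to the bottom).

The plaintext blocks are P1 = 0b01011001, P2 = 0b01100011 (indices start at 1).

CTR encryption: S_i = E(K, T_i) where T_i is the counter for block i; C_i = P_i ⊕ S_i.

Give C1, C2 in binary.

C1: T = 0b10110011, S = E(K, T) = 0b01101010; 0b01011001 ⊕ 0b01101010 = 0b00110011.
C2: T = 0b10110100, S = E(K, T) = 0b01110110; 0b01100011 ⊕ 0b01110110 = 0b00010101.

C1 = 0b00110011, C2 = 0b00010101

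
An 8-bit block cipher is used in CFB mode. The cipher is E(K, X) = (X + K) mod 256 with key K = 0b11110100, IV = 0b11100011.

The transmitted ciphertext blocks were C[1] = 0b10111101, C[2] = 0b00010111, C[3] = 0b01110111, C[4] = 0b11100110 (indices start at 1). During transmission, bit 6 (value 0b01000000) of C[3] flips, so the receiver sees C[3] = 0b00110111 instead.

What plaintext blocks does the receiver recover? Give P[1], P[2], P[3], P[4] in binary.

P[1] = 0b01101010, P[2] = 0b10100110, P[3] = 0b00111100, P[4] = 0b11001101

CFB decryption: P_i = C_i ⊕ E(K, C_{i−1}), with C_{0} = IV.
Only C[3] changed, to 0b00110111. In CFB, a change in C_i flips the same bit in P_i and garbles P_{i+1}. Decrypting the received ciphertext:
P[1]: E(K, 0b11100011) = 0b11010111; 0b10111101 ⊕ 0b11010111 = 0b01101010.
P[2]: E(K, 0b10111101) = 0b10110001; 0b00010111 ⊕ 0b10110001 = 0b10100110.
P[3]: E(K, 0b00010111) = 0b00001011; 0b00110111 ⊕ 0b00001011 = 0b00111100.
P[4]: E(K, 0b00110111) = 0b00101011; 0b11100110 ⊕ 0b00101011 = 0b11001101.
Blocks that differ from the original plaintext: P[3], P[4].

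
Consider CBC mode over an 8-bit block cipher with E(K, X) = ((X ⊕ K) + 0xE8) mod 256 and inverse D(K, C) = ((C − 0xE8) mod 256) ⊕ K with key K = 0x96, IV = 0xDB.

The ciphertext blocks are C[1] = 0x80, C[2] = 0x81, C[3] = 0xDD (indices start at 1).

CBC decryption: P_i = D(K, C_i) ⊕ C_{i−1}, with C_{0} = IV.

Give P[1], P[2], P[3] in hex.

P[1]: D(K, 0x80) = 0x0E; 0x0E ⊕ 0xDB = 0xD5.
P[2]: D(K, 0x81) = 0x0F; 0x0F ⊕ 0x80 = 0x8F.
P[3]: D(K, 0xDD) = 0x63; 0x63 ⊕ 0x81 = 0xE2.

P[1] = 0xD5, P[2] = 0x8F, P[3] = 0xE2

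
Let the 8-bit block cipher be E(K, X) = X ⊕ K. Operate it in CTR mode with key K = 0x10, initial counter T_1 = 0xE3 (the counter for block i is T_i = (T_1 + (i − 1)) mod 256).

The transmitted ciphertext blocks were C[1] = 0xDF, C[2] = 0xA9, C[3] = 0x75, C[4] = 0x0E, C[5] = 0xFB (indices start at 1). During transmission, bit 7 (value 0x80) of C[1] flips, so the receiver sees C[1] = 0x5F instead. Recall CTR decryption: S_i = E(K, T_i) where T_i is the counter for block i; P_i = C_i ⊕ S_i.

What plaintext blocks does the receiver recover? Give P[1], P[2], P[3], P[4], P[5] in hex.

P[1] = 0xAC, P[2] = 0x5D, P[3] = 0x80, P[4] = 0xF8, P[5] = 0x0C

Only C[1] changed, to 0x5F. In CTR, a change in C_i flips the same bit in P_i only; the keystream is unaffected. Decrypting the received ciphertext:
P[1]: T = 0xE3, S = E(K, T) = 0xF3; 0x5F ⊕ 0xF3 = 0xAC.
P[2]: T = 0xE4, S = E(K, T) = 0xF4; 0xA9 ⊕ 0xF4 = 0x5D.
P[3]: T = 0xE5, S = E(K, T) = 0xF5; 0x75 ⊕ 0xF5 = 0x80.
P[4]: T = 0xE6, S = E(K, T) = 0xF6; 0x0E ⊕ 0xF6 = 0xF8.
P[5]: T = 0xE7, S = E(K, T) = 0xF7; 0xFB ⊕ 0xF7 = 0x0C.
Blocks that differ from the original plaintext: P[1].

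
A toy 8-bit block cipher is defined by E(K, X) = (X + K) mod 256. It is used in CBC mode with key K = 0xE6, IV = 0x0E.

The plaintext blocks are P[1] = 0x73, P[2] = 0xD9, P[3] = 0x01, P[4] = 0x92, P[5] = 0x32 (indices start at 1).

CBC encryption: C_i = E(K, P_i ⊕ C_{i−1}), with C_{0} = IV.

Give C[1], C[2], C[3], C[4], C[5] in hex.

C[1]: P[1] ⊕ 0x0E = 0x7D; E(K, 0x7D) = 0x63.
C[2]: P[2] ⊕ 0x63 = 0xBA; E(K, 0xBA) = 0xA0.
C[3]: P[3] ⊕ 0xA0 = 0xA1; E(K, 0xA1) = 0x87.
C[4]: P[4] ⊕ 0x87 = 0x15; E(K, 0x15) = 0xFB.
C[5]: P[5] ⊕ 0xFB = 0xC9; E(K, 0xC9) = 0xAF.

C[1] = 0x63, C[2] = 0xA0, C[3] = 0x87, C[4] = 0xFB, C[5] = 0xAF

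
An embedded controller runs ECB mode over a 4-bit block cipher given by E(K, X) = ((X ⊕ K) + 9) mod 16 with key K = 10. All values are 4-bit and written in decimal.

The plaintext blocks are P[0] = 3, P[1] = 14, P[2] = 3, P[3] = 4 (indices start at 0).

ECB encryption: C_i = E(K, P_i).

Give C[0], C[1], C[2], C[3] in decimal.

C[0] = 2, C[1] = 13, C[2] = 2, C[3] = 7

C[0]: E(K, 3) = 2.
C[1]: E(K, 14) = 13.
C[2]: E(K, 3) = 2.
C[3]: E(K, 4) = 7.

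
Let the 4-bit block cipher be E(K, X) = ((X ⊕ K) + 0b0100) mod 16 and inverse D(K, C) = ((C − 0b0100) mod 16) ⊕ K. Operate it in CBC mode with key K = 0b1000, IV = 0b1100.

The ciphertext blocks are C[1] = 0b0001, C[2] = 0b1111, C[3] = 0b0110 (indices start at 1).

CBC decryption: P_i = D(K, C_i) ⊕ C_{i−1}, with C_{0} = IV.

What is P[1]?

P[1] = 0b1001

P[1]: D(K, 0b0001) = 0b0101; 0b0101 ⊕ 0b1100 = 0b1001.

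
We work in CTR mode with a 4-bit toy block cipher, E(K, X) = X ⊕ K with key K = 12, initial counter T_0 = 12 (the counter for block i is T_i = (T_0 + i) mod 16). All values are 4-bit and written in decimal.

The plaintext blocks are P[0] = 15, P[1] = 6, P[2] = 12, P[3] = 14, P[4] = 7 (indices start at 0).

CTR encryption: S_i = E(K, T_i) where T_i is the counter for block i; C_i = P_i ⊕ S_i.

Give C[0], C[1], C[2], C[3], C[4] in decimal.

C[0]: T = 12, S = E(K, T) = 0; 15 ⊕ 0 = 15.
C[1]: T = 13, S = E(K, T) = 1; 6 ⊕ 1 = 7.
C[2]: T = 14, S = E(K, T) = 2; 12 ⊕ 2 = 14.
C[3]: T = 15, S = E(K, T) = 3; 14 ⊕ 3 = 13.
C[4]: T = 0, S = E(K, T) = 12; 7 ⊕ 12 = 11.

C[0] = 15, C[1] = 7, C[2] = 14, C[3] = 13, C[4] = 11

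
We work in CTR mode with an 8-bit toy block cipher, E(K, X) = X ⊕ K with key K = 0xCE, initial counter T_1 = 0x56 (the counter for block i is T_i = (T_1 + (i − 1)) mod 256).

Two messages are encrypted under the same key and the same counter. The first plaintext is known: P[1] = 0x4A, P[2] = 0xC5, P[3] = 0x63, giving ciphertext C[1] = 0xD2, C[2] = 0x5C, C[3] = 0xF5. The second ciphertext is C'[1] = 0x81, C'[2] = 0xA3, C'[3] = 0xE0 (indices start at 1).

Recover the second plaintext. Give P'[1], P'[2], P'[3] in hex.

In CTR with a reused counter, both messages share the same keystream S_i, so C_i ⊕ C'_i = P_i ⊕ P'_i and thus P'_i = P_i ⊕ C_i ⊕ C'_i.
P'[1]: 0x4A ⊕ 0xD2 ⊕ 0x81 = 0x19.
P'[2]: 0xC5 ⊕ 0x5C ⊕ 0xA3 = 0x3A.
P'[3]: 0x63 ⊕ 0xF5 ⊕ 0xE0 = 0x76.

P'[1] = 0x19, P'[2] = 0x3A, P'[3] = 0x76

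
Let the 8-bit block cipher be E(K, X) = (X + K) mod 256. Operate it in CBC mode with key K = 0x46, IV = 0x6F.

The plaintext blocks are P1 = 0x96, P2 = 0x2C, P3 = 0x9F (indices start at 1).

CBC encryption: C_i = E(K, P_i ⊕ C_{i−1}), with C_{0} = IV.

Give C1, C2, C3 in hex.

C1: P1 ⊕ 0x6F = 0xF9; E(K, 0xF9) = 0x3F.
C2: P2 ⊕ 0x3F = 0x13; E(K, 0x13) = 0x59.
C3: P3 ⊕ 0x59 = 0xC6; E(K, 0xC6) = 0x0C.

C1 = 0x3F, C2 = 0x59, C3 = 0x0C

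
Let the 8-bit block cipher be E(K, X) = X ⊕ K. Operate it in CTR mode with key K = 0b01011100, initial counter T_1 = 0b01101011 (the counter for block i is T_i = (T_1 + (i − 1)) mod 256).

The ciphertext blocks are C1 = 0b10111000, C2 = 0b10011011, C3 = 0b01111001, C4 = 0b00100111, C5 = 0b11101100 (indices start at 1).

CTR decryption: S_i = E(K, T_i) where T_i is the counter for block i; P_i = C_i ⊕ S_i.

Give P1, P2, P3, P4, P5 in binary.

P1: T = 0b01101011, S = E(K, T) = 0b00110111; 0b10111000 ⊕ 0b00110111 = 0b10001111.
P2: T = 0b01101100, S = E(K, T) = 0b00110000; 0b10011011 ⊕ 0b00110000 = 0b10101011.
P3: T = 0b01101101, S = E(K, T) = 0b00110001; 0b01111001 ⊕ 0b00110001 = 0b01001000.
P4: T = 0b01101110, S = E(K, T) = 0b00110010; 0b00100111 ⊕ 0b00110010 = 0b00010101.
P5: T = 0b01101111, S = E(K, T) = 0b00110011; 0b11101100 ⊕ 0b00110011 = 0b11011111.

P1 = 0b10001111, P2 = 0b10101011, P3 = 0b01001000, P4 = 0b00010101, P5 = 0b11011111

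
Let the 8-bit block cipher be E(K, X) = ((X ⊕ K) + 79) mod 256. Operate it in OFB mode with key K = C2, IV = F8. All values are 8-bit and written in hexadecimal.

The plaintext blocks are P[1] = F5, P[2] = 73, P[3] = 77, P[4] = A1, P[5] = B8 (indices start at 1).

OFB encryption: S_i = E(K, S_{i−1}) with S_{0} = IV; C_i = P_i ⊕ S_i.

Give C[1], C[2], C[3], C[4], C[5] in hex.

C[1] = 46, C[2] = 99, C[3] = D6, C[4] = 7D, C[5] = 2F

C[1]: S = E(K, F8) = B3; F5 ⊕ B3 = 46.
C[2]: S = E(K, B3) = EA; 73 ⊕ EA = 99.
C[3]: S = E(K, EA) = A1; 77 ⊕ A1 = D6.
C[4]: S = E(K, A1) = DC; A1 ⊕ DC = 7D.
C[5]: S = E(K, DC) = 97; B8 ⊕ 97 = 2F.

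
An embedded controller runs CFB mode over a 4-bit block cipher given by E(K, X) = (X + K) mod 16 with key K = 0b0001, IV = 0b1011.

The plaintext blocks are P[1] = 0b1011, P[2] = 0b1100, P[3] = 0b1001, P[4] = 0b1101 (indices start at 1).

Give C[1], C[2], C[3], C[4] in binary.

C[1] = 0b0111, C[2] = 0b0100, C[3] = 0b1100, C[4] = 0b0000

CFB encryption: C_i = P_i ⊕ E(K, C_{i−1}), with C_{0} = IV.
C[1]: E(K, 0b1011) = 0b1100; 0b1011 ⊕ 0b1100 = 0b0111.
C[2]: E(K, 0b0111) = 0b1000; 0b1100 ⊕ 0b1000 = 0b0100.
C[3]: E(K, 0b0100) = 0b0101; 0b1001 ⊕ 0b0101 = 0b1100.
C[4]: E(K, 0b1100) = 0b1101; 0b1101 ⊕ 0b1101 = 0b0000.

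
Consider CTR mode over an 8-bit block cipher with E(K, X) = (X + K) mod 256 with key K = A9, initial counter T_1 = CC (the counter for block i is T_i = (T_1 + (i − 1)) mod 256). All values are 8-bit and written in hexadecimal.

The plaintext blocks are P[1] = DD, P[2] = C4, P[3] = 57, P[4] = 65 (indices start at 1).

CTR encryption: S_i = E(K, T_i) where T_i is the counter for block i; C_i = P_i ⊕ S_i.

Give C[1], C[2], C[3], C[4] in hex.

C[1] = A8, C[2] = B2, C[3] = 20, C[4] = 1D

C[1]: T = CC, S = E(K, T) = 75; DD ⊕ 75 = A8.
C[2]: T = CD, S = E(K, T) = 76; C4 ⊕ 76 = B2.
C[3]: T = CE, S = E(K, T) = 77; 57 ⊕ 77 = 20.
C[4]: T = CF, S = E(K, T) = 78; 65 ⊕ 78 = 1D.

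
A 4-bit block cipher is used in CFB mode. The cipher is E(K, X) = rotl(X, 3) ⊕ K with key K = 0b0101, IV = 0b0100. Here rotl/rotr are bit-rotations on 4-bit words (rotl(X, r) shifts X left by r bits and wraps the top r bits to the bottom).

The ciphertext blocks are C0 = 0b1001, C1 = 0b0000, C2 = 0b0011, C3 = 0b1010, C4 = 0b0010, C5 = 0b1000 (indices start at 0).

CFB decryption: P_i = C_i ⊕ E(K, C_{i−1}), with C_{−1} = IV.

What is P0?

P0: E(K, 0b0100) = 0b0111; 0b1001 ⊕ 0b0111 = 0b1110.

P0 = 0b1110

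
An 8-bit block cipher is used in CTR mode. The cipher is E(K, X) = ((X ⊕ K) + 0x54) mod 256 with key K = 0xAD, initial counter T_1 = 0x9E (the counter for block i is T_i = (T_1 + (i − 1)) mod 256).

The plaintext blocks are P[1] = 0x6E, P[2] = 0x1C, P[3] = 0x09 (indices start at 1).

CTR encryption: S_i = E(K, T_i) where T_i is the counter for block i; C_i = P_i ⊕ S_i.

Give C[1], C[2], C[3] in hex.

C[1] = 0xE9, C[2] = 0x9A, C[3] = 0x68

C[1]: T = 0x9E, S = E(K, T) = 0x87; 0x6E ⊕ 0x87 = 0xE9.
C[2]: T = 0x9F, S = E(K, T) = 0x86; 0x1C ⊕ 0x86 = 0x9A.
C[3]: T = 0xA0, S = E(K, T) = 0x61; 0x09 ⊕ 0x61 = 0x68.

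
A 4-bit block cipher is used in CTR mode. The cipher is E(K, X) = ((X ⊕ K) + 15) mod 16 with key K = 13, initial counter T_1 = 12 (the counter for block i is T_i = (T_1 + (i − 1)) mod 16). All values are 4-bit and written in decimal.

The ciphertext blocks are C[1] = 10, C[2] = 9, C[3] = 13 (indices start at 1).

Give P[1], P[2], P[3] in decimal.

P[1] = 10, P[2] = 6, P[3] = 15

CTR decryption: S_i = E(K, T_i) where T_i is the counter for block i; P_i = C_i ⊕ S_i.
P[1]: T = 12, S = E(K, T) = 0; 10 ⊕ 0 = 10.
P[2]: T = 13, S = E(K, T) = 15; 9 ⊕ 15 = 6.
P[3]: T = 14, S = E(K, T) = 2; 13 ⊕ 2 = 15.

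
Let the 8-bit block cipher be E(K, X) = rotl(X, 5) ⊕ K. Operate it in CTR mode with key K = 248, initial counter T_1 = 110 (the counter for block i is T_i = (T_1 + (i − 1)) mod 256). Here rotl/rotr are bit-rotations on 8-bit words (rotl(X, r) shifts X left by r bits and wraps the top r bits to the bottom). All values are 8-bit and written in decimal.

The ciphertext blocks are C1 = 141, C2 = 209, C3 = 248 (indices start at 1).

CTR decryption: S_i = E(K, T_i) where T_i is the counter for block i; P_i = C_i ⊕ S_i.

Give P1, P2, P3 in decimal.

P1 = 184, P2 = 196, P3 = 14

P1: T = 110, S = E(K, T) = 53; 141 ⊕ 53 = 184.
P2: T = 111, S = E(K, T) = 21; 209 ⊕ 21 = 196.
P3: T = 112, S = E(K, T) = 246; 248 ⊕ 246 = 14.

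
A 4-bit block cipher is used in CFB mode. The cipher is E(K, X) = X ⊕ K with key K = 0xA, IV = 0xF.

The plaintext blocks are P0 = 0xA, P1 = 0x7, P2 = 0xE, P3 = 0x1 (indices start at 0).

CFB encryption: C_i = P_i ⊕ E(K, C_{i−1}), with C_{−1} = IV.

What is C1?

C1 = 0x2

C0: E(K, 0xF) = 0x5; 0xA ⊕ 0x5 = 0xF.
C1: E(K, 0xF) = 0x5; 0x7 ⊕ 0x5 = 0x2.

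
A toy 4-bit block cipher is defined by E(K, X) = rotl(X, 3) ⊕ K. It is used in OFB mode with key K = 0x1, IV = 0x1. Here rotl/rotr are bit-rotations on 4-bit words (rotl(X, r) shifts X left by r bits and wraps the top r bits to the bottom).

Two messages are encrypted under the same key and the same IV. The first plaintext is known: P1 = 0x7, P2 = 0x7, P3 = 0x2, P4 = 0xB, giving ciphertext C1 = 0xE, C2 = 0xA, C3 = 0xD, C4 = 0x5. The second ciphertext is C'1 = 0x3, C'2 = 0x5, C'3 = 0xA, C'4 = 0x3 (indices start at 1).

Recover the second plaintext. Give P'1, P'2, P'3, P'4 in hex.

In OFB with a reused IV, both messages share the same keystream S_i, so C_i ⊕ C'_i = P_i ⊕ P'_i and thus P'_i = P_i ⊕ C_i ⊕ C'_i.
P'1: 0x7 ⊕ 0xE ⊕ 0x3 = 0xA.
P'2: 0x7 ⊕ 0xA ⊕ 0x5 = 0x8.
P'3: 0x2 ⊕ 0xD ⊕ 0xA = 0x5.
P'4: 0xB ⊕ 0x5 ⊕ 0x3 = 0xD.

P'1 = 0xA, P'2 = 0x8, P'3 = 0x5, P'4 = 0xD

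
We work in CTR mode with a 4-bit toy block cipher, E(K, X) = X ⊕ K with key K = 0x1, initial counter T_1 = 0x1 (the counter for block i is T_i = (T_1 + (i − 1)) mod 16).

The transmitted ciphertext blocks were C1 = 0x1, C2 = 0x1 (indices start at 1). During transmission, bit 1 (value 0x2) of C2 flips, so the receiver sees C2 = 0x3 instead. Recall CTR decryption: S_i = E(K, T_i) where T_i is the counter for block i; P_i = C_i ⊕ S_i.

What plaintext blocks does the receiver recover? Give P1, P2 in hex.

P1 = 0x1, P2 = 0x0

Only C2 changed, to 0x3. In CTR, a change in C_i flips the same bit in P_i only; the keystream is unaffected. Decrypting the received ciphertext:
P1: T = 0x1, S = E(K, T) = 0x0; 0x1 ⊕ 0x0 = 0x1.
P2: T = 0x2, S = E(K, T) = 0x3; 0x3 ⊕ 0x3 = 0x0.
Blocks that differ from the original plaintext: P2.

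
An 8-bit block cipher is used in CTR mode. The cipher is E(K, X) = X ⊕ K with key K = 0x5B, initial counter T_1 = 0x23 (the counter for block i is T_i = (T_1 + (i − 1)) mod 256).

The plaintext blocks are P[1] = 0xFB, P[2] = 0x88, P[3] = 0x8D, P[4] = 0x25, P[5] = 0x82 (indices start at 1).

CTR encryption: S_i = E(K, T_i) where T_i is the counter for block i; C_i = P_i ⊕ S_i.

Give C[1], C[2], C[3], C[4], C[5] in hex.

C[1] = 0x83, C[2] = 0xF7, C[3] = 0xF3, C[4] = 0x58, C[5] = 0xFE

C[1]: T = 0x23, S = E(K, T) = 0x78; 0xFB ⊕ 0x78 = 0x83.
C[2]: T = 0x24, S = E(K, T) = 0x7F; 0x88 ⊕ 0x7F = 0xF7.
C[3]: T = 0x25, S = E(K, T) = 0x7E; 0x8D ⊕ 0x7E = 0xF3.
C[4]: T = 0x26, S = E(K, T) = 0x7D; 0x25 ⊕ 0x7D = 0x58.
C[5]: T = 0x27, S = E(K, T) = 0x7C; 0x82 ⊕ 0x7C = 0xFE.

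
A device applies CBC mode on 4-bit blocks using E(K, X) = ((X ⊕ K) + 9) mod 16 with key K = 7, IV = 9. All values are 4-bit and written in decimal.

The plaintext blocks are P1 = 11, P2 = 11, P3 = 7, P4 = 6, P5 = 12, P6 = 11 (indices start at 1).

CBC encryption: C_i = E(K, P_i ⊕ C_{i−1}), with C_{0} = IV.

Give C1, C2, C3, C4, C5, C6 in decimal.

C1: P1 ⊕ 9 = 2; E(K, 2) = 14.
C2: P2 ⊕ 14 = 5; E(K, 5) = 11.
C3: P3 ⊕ 11 = 12; E(K, 12) = 4.
C4: P4 ⊕ 4 = 2; E(K, 2) = 14.
C5: P5 ⊕ 14 = 2; E(K, 2) = 14.
C6: P6 ⊕ 14 = 5; E(K, 5) = 11.

C1 = 14, C2 = 11, C3 = 4, C4 = 14, C5 = 14, C6 = 11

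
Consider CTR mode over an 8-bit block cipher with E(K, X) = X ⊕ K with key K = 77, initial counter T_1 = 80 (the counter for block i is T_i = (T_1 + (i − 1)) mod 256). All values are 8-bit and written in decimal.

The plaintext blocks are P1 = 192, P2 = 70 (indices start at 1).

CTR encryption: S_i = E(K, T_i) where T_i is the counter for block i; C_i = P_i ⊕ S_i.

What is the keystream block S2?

28

C1: T = 80, S = E(K, T) = 29; 192 ⊕ 29 = 221.
C2: T = 81, S = E(K, T) = 28; 70 ⊕ 28 = 90.
So S2 = 28.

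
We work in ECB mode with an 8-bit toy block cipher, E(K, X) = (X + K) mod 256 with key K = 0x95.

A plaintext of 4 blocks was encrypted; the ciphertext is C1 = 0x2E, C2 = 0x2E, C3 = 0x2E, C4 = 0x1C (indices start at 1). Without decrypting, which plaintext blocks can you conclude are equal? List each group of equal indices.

ECB encrypts each block independently with the same key, so equal ciphertext blocks imply equal plaintext blocks.
C1 = C2 = C3 = 0x2E, so P1 = P2 = P3.

P1 = P2 = P3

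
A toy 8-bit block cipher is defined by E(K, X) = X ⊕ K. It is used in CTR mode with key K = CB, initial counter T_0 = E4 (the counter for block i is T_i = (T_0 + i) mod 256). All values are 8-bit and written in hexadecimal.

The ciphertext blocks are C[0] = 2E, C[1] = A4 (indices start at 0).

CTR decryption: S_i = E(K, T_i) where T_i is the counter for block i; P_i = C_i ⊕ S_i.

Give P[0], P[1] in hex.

P[0]: T = E4, S = E(K, T) = 2F; 2E ⊕ 2F = 01.
P[1]: T = E5, S = E(K, T) = 2E; A4 ⊕ 2E = 8A.

P[0] = 01, P[1] = 8A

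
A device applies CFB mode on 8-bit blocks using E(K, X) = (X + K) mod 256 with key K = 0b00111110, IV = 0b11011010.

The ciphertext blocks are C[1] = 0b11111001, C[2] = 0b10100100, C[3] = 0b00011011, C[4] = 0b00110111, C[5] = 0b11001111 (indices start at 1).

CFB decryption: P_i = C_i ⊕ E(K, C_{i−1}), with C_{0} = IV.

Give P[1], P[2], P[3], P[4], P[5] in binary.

P[1]: E(K, 0b11011010) = 0b00011000; 0b11111001 ⊕ 0b00011000 = 0b11100001.
P[2]: E(K, 0b11111001) = 0b00110111; 0b10100100 ⊕ 0b00110111 = 0b10010011.
P[3]: E(K, 0b10100100) = 0b11100010; 0b00011011 ⊕ 0b11100010 = 0b11111001.
P[4]: E(K, 0b00011011) = 0b01011001; 0b00110111 ⊕ 0b01011001 = 0b01101110.
P[5]: E(K, 0b00110111) = 0b01110101; 0b11001111 ⊕ 0b01110101 = 0b10111010.

P[1] = 0b11100001, P[2] = 0b10010011, P[3] = 0b11111001, P[4] = 0b01101110, P[5] = 0b10111010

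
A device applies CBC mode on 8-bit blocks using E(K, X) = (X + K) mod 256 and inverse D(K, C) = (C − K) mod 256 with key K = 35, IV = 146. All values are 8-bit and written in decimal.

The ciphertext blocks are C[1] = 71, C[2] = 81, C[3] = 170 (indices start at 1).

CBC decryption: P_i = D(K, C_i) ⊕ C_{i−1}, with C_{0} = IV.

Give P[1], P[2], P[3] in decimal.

P[1] = 182, P[2] = 105, P[3] = 214

P[1]: D(K, 71) = 36; 36 ⊕ 146 = 182.
P[2]: D(K, 81) = 46; 46 ⊕ 71 = 105.
P[3]: D(K, 170) = 135; 135 ⊕ 81 = 214.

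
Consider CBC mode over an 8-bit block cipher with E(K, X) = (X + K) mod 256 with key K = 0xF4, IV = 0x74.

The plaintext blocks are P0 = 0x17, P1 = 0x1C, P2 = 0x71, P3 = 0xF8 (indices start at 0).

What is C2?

CBC encryption: C_i = E(K, P_i ⊕ C_{i−1}), with C_{−1} = IV.
C0: P0 ⊕ 0x74 = 0x63; E(K, 0x63) = 0x57.
C1: P1 ⊕ 0x57 = 0x4B; E(K, 0x4B) = 0x3F.
C2: P2 ⊕ 0x3F = 0x4E; E(K, 0x4E) = 0x42.

C2 = 0x42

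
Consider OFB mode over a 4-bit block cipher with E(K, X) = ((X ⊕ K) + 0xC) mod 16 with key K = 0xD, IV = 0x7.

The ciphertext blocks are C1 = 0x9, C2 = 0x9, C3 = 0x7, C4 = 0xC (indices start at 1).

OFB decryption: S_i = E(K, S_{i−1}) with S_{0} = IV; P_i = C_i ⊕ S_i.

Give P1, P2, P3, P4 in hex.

P1 = 0xF, P2 = 0xE, P3 = 0x1, P4 = 0xB

P1: S = E(K, 0x7) = 0x6; 0x9 ⊕ 0x6 = 0xF.
P2: S = E(K, 0x6) = 0x7; 0x9 ⊕ 0x7 = 0xE.
P3: S = E(K, 0x7) = 0x6; 0x7 ⊕ 0x6 = 0x1.
P4: S = E(K, 0x6) = 0x7; 0xC ⊕ 0x7 = 0xB.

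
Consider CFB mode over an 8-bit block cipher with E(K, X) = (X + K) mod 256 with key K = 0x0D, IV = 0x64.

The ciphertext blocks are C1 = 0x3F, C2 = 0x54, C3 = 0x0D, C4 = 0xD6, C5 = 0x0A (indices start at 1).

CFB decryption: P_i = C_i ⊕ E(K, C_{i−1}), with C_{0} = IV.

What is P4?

P4 = 0xCC

P4: E(K, 0x0D) = 0x1A; 0xD6 ⊕ 0x1A = 0xCC.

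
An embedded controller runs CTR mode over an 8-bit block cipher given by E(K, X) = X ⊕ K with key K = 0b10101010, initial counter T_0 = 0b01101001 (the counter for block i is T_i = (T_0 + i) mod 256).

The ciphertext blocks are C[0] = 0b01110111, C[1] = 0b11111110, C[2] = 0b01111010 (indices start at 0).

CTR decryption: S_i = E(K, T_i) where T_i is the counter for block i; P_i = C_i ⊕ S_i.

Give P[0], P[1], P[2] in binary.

P[0] = 0b10110100, P[1] = 0b00111110, P[2] = 0b10111011

P[0]: T = 0b01101001, S = E(K, T) = 0b11000011; 0b01110111 ⊕ 0b11000011 = 0b10110100.
P[1]: T = 0b01101010, S = E(K, T) = 0b11000000; 0b11111110 ⊕ 0b11000000 = 0b00111110.
P[2]: T = 0b01101011, S = E(K, T) = 0b11000001; 0b01111010 ⊕ 0b11000001 = 0b10111011.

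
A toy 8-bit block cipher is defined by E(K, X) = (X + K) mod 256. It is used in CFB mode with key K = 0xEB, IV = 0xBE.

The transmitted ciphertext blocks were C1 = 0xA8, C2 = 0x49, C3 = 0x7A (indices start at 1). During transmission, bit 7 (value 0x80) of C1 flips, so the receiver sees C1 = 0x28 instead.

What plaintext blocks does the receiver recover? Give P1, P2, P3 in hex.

CFB decryption: P_i = C_i ⊕ E(K, C_{i−1}), with C_{0} = IV.
Only C1 changed, to 0x28. In CFB, a change in C_i flips the same bit in P_i and garbles P_{i+1}. Decrypting the received ciphertext:
P1: E(K, 0xBE) = 0xA9; 0x28 ⊕ 0xA9 = 0x81.
P2: E(K, 0x28) = 0x13; 0x49 ⊕ 0x13 = 0x5A.
P3: E(K, 0x49) = 0x34; 0x7A ⊕ 0x34 = 0x4E.
Blocks that differ from the original plaintext: P1, P2.

P1 = 0x81, P2 = 0x5A, P3 = 0x4E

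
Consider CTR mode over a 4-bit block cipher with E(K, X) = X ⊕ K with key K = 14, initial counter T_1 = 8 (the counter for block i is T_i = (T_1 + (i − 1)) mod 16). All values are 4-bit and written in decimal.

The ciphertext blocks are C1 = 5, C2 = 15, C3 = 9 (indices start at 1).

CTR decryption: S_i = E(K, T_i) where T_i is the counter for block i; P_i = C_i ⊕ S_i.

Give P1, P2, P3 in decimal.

P1 = 3, P2 = 8, P3 = 13

P1: T = 8, S = E(K, T) = 6; 5 ⊕ 6 = 3.
P2: T = 9, S = E(K, T) = 7; 15 ⊕ 7 = 8.
P3: T = 10, S = E(K, T) = 4; 9 ⊕ 4 = 13.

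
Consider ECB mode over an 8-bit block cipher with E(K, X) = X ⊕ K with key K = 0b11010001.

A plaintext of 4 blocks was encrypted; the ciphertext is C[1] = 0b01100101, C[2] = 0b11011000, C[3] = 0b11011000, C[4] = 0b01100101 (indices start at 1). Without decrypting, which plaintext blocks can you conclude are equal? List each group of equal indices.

ECB encrypts each block independently with the same key, so equal ciphertext blocks imply equal plaintext blocks.
C[1] = C[4] = 0b01100101, so P[1] = P[4].
C[2] = C[3] = 0b11011000, so P[2] = P[3].

P[1] = P[4]; P[2] = P[3]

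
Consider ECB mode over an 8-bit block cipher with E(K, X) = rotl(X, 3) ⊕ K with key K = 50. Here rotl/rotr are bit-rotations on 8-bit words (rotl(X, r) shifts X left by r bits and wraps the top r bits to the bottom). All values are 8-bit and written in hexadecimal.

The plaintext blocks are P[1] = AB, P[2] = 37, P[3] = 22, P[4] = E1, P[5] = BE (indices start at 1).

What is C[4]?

C[4] = 5F

ECB encryption: C_i = E(K, P_i).
C[4]: E(K, E1) = 5F.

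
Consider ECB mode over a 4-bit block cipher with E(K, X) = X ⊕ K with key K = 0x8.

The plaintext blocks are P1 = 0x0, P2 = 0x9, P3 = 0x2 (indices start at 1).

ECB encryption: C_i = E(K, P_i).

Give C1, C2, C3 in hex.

C1 = 0x8, C2 = 0x1, C3 = 0xA

C1: E(K, 0x0) = 0x8.
C2: E(K, 0x9) = 0x1.
C3: E(K, 0x2) = 0xA.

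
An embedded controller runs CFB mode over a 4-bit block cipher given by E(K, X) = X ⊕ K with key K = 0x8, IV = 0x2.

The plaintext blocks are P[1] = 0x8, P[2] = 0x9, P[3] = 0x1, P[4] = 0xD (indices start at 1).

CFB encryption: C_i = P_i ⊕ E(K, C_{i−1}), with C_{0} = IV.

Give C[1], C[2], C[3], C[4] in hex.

C[1]: E(K, 0x2) = 0xA; 0x8 ⊕ 0xA = 0x2.
C[2]: E(K, 0x2) = 0xA; 0x9 ⊕ 0xA = 0x3.
C[3]: E(K, 0x3) = 0xB; 0x1 ⊕ 0xB = 0xA.
C[4]: E(K, 0xA) = 0x2; 0xD ⊕ 0x2 = 0xF.

C[1] = 0x2, C[2] = 0x3, C[3] = 0xA, C[4] = 0xF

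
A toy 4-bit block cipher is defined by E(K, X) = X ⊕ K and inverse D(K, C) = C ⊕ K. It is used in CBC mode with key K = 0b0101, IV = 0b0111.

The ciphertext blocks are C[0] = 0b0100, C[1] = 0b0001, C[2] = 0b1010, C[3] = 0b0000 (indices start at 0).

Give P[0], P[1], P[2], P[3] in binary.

CBC decryption: P_i = D(K, C_i) ⊕ C_{i−1}, with C_{−1} = IV.
P[0]: D(K, 0b0100) = 0b0001; 0b0001 ⊕ 0b0111 = 0b0110.
P[1]: D(K, 0b0001) = 0b0100; 0b0100 ⊕ 0b0100 = 0b0000.
P[2]: D(K, 0b1010) = 0b1111; 0b1111 ⊕ 0b0001 = 0b1110.
P[3]: D(K, 0b0000) = 0b0101; 0b0101 ⊕ 0b1010 = 0b1111.

P[0] = 0b0110, P[1] = 0b0000, P[2] = 0b1110, P[3] = 0b1111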